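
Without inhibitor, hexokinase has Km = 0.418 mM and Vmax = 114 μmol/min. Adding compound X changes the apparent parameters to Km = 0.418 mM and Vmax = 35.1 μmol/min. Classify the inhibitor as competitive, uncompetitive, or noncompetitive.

noncompetitive

Vmax decreases (114 → 35.1 μmol/min) while Km is unchanged — pure noncompetitive inhibition.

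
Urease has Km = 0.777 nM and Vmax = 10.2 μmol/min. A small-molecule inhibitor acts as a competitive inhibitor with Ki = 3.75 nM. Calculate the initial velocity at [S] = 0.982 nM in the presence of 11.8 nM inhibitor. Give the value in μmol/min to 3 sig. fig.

α = 1 + [I]/Ki = 1 + 11.8/3.75 = 4.147.
For a competitive inhibitor, Vmax is unchanged and the apparent Km becomes α·Km: Km,app = 3.22 nM, Vmax,app = 10.2 μmol/min.
v = Vmax,app·[S]/(Km,app + [S]) = 10.2 × 0.982/(3.22 + 0.982) = 2.38 μmol/min.

2.38 μmol/min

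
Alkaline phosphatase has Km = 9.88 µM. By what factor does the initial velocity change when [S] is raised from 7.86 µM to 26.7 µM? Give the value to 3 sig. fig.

The fractional saturations are [S]/(Km+[S]) = 7.86/17.74 = 0.4431 and 26.7/36.58 = 0.7299.
v₂/v₁ is just their ratio: 0.7299/0.4431 = 1.65.

1.65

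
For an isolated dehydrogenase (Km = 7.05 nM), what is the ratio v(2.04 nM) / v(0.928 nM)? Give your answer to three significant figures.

1.93

Since Vmax cancels, v₂/v₁ = [S]₂(Km+[S]₁) / [S]₁(Km+[S]₂).
= 2.04×(7.05+0.928) / (0.928×(7.05+2.04)) = 16.28/8.436 = 1.93.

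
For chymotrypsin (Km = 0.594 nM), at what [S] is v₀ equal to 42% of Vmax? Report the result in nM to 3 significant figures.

v/Vmax = [S]/(Km+[S]) = 0.42, so [S] = Km·0.42/(1 − 0.42) = 0.594 × 0.7241.
[S] = 0.430 nM.

0.430 nM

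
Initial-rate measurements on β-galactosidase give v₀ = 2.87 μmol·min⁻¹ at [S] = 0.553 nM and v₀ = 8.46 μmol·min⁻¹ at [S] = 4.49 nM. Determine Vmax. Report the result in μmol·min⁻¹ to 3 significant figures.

11.6 μmol·min⁻¹

In reciprocal form, 1/v = (Km/Vmax)·(1/[S]) + 1/Vmax. The two points give (1/[S], 1/v) = (1.808, 0.3484) and (0.2227, 0.1182).
Slope = (0.3484 − 0.1182)/(1.808 − 0.2227) = 0.1452; intercept = 0.3484 − 0.1452×1.808 = 0.08586.
Vmax = 1/intercept = 11.6 μmol·min⁻¹; Km = slope × Vmax = 0.1452 × 11.6 = 1.69 nM.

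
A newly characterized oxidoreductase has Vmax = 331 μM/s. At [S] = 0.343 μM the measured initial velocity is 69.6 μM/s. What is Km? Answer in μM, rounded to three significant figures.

v/Vmax = 69.6/331 = 0.2103 = [S]/(Km+[S]).
So Km + [S] = [S]/0.2103 = 1.631 μM, giving Km = 1.631 − 0.343 = 1.29 μM.

1.29 μM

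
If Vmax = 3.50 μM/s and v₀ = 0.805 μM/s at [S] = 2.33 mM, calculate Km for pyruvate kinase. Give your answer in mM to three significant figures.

7.80 mM

v/Vmax = 0.805/3.50 = 0.2300 = [S]/(Km+[S]).
So Km + [S] = [S]/0.2300 = 10.13 mM, giving Km = 10.13 − 2.33 = 7.80 mM.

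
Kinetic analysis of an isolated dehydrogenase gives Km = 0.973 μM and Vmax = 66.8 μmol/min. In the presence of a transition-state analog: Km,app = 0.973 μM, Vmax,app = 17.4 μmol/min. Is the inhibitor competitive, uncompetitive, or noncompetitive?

Vmax decreases (66.8 → 17.4 μmol/min) while Km is unchanged — pure noncompetitive inhibition.

noncompetitive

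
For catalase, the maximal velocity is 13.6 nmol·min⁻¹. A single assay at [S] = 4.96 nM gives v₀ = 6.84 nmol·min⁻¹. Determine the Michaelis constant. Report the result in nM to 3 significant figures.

v/Vmax = 6.84/13.6 = 0.5029 = [S]/(Km+[S]).
So Km + [S] = [S]/0.5029 = 9.862 nM, giving Km = 9.862 − 4.96 = 4.90 nM.

4.90 nM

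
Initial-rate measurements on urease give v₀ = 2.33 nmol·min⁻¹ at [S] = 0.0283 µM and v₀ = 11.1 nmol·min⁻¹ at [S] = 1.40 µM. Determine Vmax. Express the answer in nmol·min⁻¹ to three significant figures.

12.0 nmol·min⁻¹

In reciprocal form, 1/v = (Km/Vmax)·(1/[S]) + 1/Vmax. The two points give (1/[S], 1/v) = (35.34, 0.4292) and (0.7143, 0.09009).
Slope = (0.4292 − 0.09009)/(35.34 − 0.7143) = 0.009794; intercept = 0.4292 − 0.009794×35.34 = 0.08309.
Vmax = 1/intercept = 12.0 nmol·min⁻¹; Km = slope × Vmax = 0.009794 × 12.0 = 0.118 µM.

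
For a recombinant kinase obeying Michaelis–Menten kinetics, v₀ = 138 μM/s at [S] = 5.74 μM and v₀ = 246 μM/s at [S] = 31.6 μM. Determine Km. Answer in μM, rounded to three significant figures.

6.64 μM

In reciprocal form, 1/v = (Km/Vmax)·(1/[S]) + 1/Vmax. The two points give (1/[S], 1/v) = (0.1742, 0.007246) and (0.03165, 0.004065).
Slope = (0.007246 − 0.004065)/(0.1742 − 0.03165) = 0.02231; intercept = 0.007246 − 0.02231×0.1742 = 0.003359.
Vmax = 1/intercept = 298 μM/s; Km = slope × Vmax = 0.02231 × 298 = 6.64 μM.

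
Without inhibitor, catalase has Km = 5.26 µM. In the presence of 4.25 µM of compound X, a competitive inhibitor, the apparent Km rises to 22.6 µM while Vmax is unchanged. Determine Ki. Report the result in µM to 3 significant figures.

Competitive: Km,app = α·Km with α = 1 + [I]/Ki.
α = Km,app/Km = 22.6/5.26 = 4.297.
Ki = [I]/(α − 1) = 4.25/3.297 = 1.29 µM.

1.29 µM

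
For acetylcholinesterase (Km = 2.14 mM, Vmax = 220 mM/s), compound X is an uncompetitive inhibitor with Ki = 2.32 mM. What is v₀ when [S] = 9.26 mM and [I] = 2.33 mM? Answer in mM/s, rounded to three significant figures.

With α = 1 + [I]/Ki = 1 + 2.33/2.32 = 2.004, the uncompetitive rate law is v = (Vmax/α)·[S] / (Km/α + [S]).
v = (220/2.004)×9.26 / (2.14/2.004 + 9.26) = 1016/10.33 = 98.4 mM/s.

98.4 mM/s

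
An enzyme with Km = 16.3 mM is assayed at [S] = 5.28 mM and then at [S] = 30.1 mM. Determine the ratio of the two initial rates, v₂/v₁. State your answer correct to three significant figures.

2.65

The fractional saturations are [S]/(Km+[S]) = 5.28/21.58 = 0.2447 and 30.1/46.40 = 0.6487.
v₂/v₁ is just their ratio: 0.6487/0.2447 = 2.65.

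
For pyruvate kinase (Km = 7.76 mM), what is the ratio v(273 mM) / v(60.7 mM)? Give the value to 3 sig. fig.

The fractional saturations are [S]/(Km+[S]) = 60.7/68.46 = 0.8866 and 273/280.8 = 0.9724.
v₂/v₁ is just their ratio: 0.9724/0.8866 = 1.10.

1.10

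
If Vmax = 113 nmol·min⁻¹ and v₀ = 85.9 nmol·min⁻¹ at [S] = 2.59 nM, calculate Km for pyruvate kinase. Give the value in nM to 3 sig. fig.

v/Vmax = 85.9/113 = 0.7602 = [S]/(Km+[S]).
So Km + [S] = [S]/0.7602 = 3.407 nM, giving Km = 3.407 − 2.59 = 0.817 nM.

0.817 nM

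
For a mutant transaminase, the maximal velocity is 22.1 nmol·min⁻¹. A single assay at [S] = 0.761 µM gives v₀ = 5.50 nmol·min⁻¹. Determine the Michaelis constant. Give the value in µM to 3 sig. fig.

2.30 µM

From v = Vmax[S]/(Km+[S]), Km = [S](Vmax − v)/v.
Km = 0.761 × (22.1 − 5.50) / 5.50 = 12.63/5.50 = 2.30 µM.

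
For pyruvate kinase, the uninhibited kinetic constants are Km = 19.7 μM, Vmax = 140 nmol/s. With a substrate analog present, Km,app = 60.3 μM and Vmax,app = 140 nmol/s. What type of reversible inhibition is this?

competitive

Km increases (19.7 → 60.3 μM) while Vmax is unchanged — the hallmark of competitive inhibition.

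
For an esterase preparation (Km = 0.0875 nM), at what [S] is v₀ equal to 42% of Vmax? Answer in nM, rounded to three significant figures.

v/Vmax = [S]/(Km+[S]) = 0.42, so [S] = Km·0.42/(1 − 0.42) = 0.0875 × 0.7241.
[S] = 0.0634 nM.

0.0634 nM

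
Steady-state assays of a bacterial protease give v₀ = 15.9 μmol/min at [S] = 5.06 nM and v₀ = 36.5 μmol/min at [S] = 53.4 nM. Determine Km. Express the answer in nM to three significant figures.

From v = Vmax[S]/(Km+[S]), each point gives Vmax = v(Km+[S])/[S].
Equating: 15.9(Km+5.06)/5.06 = 36.5(Km+53.4)/53.4.
3.142·Km + 15.9 = 0.6835·Km + 36.5, so (3.142 − 0.6835)·Km = 36.5 − 15.9.
Km = 20.60/2.459 = 8.38 nM; then Vmax = 15.9(8.38+5.06)/5.06 = 42.2 μmol/min.

8.38 nM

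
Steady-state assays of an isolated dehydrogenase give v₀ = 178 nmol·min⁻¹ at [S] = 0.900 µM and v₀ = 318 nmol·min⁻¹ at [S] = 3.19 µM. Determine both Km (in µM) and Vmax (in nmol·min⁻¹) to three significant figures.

Km = 1.43 µM; Vmax = 460 nmol·min⁻¹

From v = Vmax[S]/(Km+[S]), each point gives Vmax = v(Km+[S])/[S].
Equating: 178(Km+0.900)/0.900 = 318(Km+3.19)/3.19.
197.8·Km + 178 = 99.69·Km + 318, so (197.8 − 99.69)·Km = 318 − 178.
Km = 140.0/98.09 = 1.43 µM; then Vmax = 178(1.43+0.900)/0.900 = 460 nmol·min⁻¹.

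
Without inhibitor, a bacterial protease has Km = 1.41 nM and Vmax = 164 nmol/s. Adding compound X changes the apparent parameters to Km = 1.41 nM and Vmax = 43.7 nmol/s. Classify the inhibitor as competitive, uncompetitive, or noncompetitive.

Vmax decreases (164 → 43.7 nmol/s) while Km is unchanged — pure noncompetitive inhibition.

noncompetitive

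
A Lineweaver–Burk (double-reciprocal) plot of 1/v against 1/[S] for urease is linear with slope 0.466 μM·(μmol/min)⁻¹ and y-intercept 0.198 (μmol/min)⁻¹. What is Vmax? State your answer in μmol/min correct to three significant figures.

5.05 μmol/min

The y-intercept of a Lineweaver–Burk plot equals 1/Vmax, so Vmax = 1/0.198 = 5.05 μmol/min.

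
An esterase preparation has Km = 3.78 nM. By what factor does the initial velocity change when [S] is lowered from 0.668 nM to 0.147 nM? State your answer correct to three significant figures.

Since Vmax cancels, v₂/v₁ = [S]₂(Km+[S]₁) / [S]₁(Km+[S]₂).
= 0.147×(3.78+0.668) / (0.668×(3.78+0.147)) = 0.6539/2.623 = 0.249.

0.249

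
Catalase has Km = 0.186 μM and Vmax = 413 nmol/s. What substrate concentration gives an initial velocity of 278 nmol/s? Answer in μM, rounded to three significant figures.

0.383 μM

Rearranging v = Vmax[S]/(Km+[S]) gives [S] = Km·v/(Vmax − v).
[S] = 0.186 × 278 / (413 − 278) = 51.71/135.0 = 0.383 μM.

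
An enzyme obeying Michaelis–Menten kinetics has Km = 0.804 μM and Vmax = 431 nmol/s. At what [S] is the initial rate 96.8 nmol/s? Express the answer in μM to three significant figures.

0.233 μM

The required fractional saturation is v/Vmax = 96.8/431 = 0.2246.
Then [S]/(Km+[S]) = 0.2246 ⇒ [S] = 0.804 × 0.2246/(1 − 0.2246) = 0.233 μM.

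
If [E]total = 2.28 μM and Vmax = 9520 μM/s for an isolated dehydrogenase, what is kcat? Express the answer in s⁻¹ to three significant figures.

kcat = Vmax/[E]total = 9520 μM/s / 2.28 μM = 4180 s⁻¹.

4180 s⁻¹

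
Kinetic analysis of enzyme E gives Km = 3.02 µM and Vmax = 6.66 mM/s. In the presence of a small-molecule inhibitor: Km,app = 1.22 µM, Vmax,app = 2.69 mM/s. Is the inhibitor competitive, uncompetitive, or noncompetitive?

Both Km and Vmax decrease by the same factor (~2.48-fold) — characteristic of uncompetitive inhibition.

uncompetitive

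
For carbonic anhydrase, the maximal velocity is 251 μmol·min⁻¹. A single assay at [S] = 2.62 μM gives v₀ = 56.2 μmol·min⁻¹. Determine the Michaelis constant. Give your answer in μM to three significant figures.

v/Vmax = 56.2/251 = 0.2239 = [S]/(Km+[S]).
So Km + [S] = [S]/0.2239 = 11.70 μM, giving Km = 11.70 − 2.62 = 9.08 μM.

9.08 μM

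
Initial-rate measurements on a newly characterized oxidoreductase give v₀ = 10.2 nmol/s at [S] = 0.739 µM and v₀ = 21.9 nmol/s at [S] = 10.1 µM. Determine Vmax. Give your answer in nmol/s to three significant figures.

From v = Vmax[S]/(Km+[S]), each point gives Vmax = v(Km+[S])/[S].
Equating: 10.2(Km+0.739)/0.739 = 21.9(Km+10.1)/10.1.
13.80·Km + 10.2 = 2.168·Km + 21.9, so (13.80 − 2.168)·Km = 21.9 − 10.2.
Km = 11.70/11.63 = 1.01 µM; then Vmax = 10.2(1.01+0.739)/0.739 = 24.1 nmol/s.

24.1 nmol/s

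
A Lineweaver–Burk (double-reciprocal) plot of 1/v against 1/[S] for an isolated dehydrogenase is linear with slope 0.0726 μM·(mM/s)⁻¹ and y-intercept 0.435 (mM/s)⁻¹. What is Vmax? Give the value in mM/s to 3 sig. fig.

2.30 mM/s

The y-intercept of a Lineweaver–Burk plot equals 1/Vmax, so Vmax = 1/0.435 = 2.30 mM/s.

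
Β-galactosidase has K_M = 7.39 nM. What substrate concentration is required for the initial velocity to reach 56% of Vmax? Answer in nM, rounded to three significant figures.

v/Vmax = [S]/(Km+[S]) = 0.56, so [S] = Km·0.56/(1 − 0.56) = 7.39 × 1.273.
[S] = 9.41 nM.

9.41 nM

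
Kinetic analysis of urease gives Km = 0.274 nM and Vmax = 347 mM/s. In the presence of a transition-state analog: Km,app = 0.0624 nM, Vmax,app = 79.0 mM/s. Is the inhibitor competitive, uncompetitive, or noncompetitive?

uncompetitive

Both Km and Vmax decrease by the same factor (~4.39-fold) — characteristic of uncompetitive inhibition.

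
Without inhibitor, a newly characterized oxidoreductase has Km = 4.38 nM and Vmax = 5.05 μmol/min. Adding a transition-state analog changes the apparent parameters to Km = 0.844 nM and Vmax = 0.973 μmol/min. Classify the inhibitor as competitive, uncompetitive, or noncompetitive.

Both Km and Vmax decrease by the same factor (~5.19-fold) — characteristic of uncompetitive inhibition.

uncompetitive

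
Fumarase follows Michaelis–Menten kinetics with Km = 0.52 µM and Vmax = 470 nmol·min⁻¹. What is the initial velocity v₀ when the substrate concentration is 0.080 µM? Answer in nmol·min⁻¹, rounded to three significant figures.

62.7 nmol·min⁻¹

v = Vmax·[S]/(Km + [S]) = 470 × 0.080 / (0.52 + 0.080)
  = 37.60 / 0.6000 = 62.7 nmol·min⁻¹.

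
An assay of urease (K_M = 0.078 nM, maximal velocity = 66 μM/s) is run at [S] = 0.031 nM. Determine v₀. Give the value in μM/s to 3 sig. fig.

[S]/(Km+[S]) = 0.031/0.1090 = 0.2844, the fractional saturation.
v = 0.2844 × Vmax = 0.2844 × 66 = 18.8 μM/s.

18.8 μM/s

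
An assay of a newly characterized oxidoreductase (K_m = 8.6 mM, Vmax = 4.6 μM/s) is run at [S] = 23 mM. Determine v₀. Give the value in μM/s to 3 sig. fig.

v = Vmax·[S]/(Km + [S]) = 4.6 × 23 / (8.6 + 23)
  = 105.8 / 31.60 = 3.35 μM/s.

3.35 μM/s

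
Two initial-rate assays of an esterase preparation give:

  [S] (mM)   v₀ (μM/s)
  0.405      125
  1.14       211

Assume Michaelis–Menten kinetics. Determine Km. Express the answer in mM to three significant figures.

0.696 mM

From v = Vmax[S]/(Km+[S]), each point gives Vmax = v(Km+[S])/[S].
Equating: 125(Km+0.405)/0.405 = 211(Km+1.14)/1.14.
308.6·Km + 125 = 185.1·Km + 211, so (308.6 − 185.1)·Km = 211 − 125.
Km = 86.00/123.6 = 0.696 mM; then Vmax = 125(0.696+0.405)/0.405 = 340 μM/s.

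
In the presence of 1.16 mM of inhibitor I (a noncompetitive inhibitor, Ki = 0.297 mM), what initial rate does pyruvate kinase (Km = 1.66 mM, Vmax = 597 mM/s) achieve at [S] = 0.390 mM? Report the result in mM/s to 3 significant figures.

23.2 mM/s

α = 1 + [I]/Ki = 1 + 1.16/0.297 = 4.906.
For a noncompetitive inhibitor, Vmax is reduced to Vmax/α while Km is unchanged: Km,app = 1.66 mM, Vmax,app = 122 mM/s.
v = Vmax,app·[S]/(Km,app + [S]) = 122 × 0.390/(1.66 + 0.390) = 23.2 mM/s.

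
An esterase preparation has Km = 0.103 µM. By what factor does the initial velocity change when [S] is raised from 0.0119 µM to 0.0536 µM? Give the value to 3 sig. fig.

3.30

Since Vmax cancels, v₂/v₁ = [S]₂(Km+[S]₁) / [S]₁(Km+[S]₂).
= 0.0536×(0.103+0.0119) / (0.0119×(0.103+0.0536)) = 0.006159/0.001864 = 3.30.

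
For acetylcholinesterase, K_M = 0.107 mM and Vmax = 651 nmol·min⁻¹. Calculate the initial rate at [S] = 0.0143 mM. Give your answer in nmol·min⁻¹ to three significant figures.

[S]/(Km+[S]) = 0.0143/0.1213 = 0.1179, the fractional saturation.
v = 0.1179 × Vmax = 0.1179 × 651 = 76.7 nmol·min⁻¹.

76.7 nmol·min⁻¹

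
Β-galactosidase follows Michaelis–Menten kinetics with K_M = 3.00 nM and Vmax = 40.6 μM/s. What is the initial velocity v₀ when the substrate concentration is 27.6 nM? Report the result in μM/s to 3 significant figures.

36.6 μM/s

[S]/(Km+[S]) = 27.6/30.60 = 0.9020, the fractional saturation.
v = 0.9020 × Vmax = 0.9020 × 40.6 = 36.6 μM/s.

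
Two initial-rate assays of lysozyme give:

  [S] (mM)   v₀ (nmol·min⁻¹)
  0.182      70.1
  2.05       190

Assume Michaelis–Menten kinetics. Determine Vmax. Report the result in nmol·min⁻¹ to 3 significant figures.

228 nmol·min⁻¹

In reciprocal form, 1/v = (Km/Vmax)·(1/[S]) + 1/Vmax. The two points give (1/[S], 1/v) = (5.495, 0.01427) and (0.4878, 0.005263).
Slope = (0.01427 − 0.005263)/(5.495 − 0.4878) = 0.001798; intercept = 0.01427 − 0.001798×5.495 = 0.004386.
Vmax = 1/intercept = 228 nmol·min⁻¹; Km = slope × Vmax = 0.001798 × 228 = 0.410 mM.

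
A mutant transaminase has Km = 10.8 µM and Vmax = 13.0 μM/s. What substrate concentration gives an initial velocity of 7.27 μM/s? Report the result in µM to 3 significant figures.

13.7 µM

The required fractional saturation is v/Vmax = 7.27/13.0 = 0.5592.
Then [S]/(Km+[S]) = 0.5592 ⇒ [S] = 10.8 × 0.5592/(1 − 0.5592) = 13.7 µM.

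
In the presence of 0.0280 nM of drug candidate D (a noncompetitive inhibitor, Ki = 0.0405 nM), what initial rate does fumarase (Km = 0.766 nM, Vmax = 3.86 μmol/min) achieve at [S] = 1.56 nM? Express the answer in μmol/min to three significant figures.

α = 1 + [I]/Ki = 1 + 0.0280/0.0405 = 1.691.
For a noncompetitive inhibitor, Vmax is reduced to Vmax/α while Km is unchanged: Km,app = 0.766 nM, Vmax,app = 2.28 μmol/min.
v = Vmax,app·[S]/(Km,app + [S]) = 2.28 × 1.56/(0.766 + 1.56) = 1.53 μmol/min.

1.53 μmol/min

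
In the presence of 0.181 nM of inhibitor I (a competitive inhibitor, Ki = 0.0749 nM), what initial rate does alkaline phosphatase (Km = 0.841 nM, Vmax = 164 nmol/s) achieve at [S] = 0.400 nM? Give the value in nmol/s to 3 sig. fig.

α = 1 + [I]/Ki = 1 + 0.181/0.0749 = 3.417.
For a competitive inhibitor, Vmax is unchanged and the apparent Km becomes α·Km: Km,app = 2.87 nM, Vmax,app = 164 nmol/s.
v = Vmax,app·[S]/(Km,app + [S]) = 164 × 0.400/(2.87 + 0.400) = 20.0 nmol/s.

20.0 nmol/s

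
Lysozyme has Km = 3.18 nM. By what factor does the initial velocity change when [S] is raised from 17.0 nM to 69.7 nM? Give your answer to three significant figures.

1.14

Since Vmax cancels, v₂/v₁ = [S]₂(Km+[S]₁) / [S]₁(Km+[S]₂).
= 69.7×(3.18+17.0) / (17.0×(3.18+69.7)) = 1407/1239 = 1.14.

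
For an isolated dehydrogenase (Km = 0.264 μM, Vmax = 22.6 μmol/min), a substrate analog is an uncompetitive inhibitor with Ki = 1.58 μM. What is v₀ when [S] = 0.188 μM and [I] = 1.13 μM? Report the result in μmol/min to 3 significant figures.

α = 1 + [I]/Ki = 1 + 1.13/1.58 = 1.715.
For an uncompetitive inhibitor, both parameters are divided by α, giving Vmax/α and Km/α: Km,app = 0.154 μM, Vmax,app = 13.2 μmol/min.
v = Vmax,app·[S]/(Km,app + [S]) = 13.2 × 0.188/(0.154 + 0.188) = 7.24 μmol/min.

7.24 μmol/min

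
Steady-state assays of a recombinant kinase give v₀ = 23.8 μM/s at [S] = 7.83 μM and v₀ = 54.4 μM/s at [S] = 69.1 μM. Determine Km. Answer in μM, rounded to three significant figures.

13.6 μM

From v = Vmax[S]/(Km+[S]), each point gives Vmax = v(Km+[S])/[S].
Equating: 23.8(Km+7.83)/7.83 = 54.4(Km+69.1)/69.1.
3.040·Km + 23.8 = 0.7873·Km + 54.4, so (3.040 − 0.7873)·Km = 54.4 − 23.8.
Km = 30.60/2.252 = 13.6 μM; then Vmax = 23.8(13.6+7.83)/7.83 = 65.1 μM/s.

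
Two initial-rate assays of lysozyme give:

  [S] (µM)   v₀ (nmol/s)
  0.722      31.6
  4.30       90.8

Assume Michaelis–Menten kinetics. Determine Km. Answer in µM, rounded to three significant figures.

In reciprocal form, 1/v = (Km/Vmax)·(1/[S]) + 1/Vmax. The two points give (1/[S], 1/v) = (1.385, 0.03165) and (0.2326, 0.01101).
Slope = (0.03165 − 0.01101)/(1.385 − 0.2326) = 0.01790; intercept = 0.03165 − 0.01790×1.385 = 0.006850.
Vmax = 1/intercept = 146 nmol/s; Km = slope × Vmax = 0.01790 × 146 = 2.61 µM.

2.61 µM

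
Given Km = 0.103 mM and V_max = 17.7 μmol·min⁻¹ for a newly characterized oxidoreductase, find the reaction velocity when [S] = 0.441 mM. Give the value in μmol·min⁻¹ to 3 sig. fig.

14.3 μmol·min⁻¹

[S]/(Km+[S]) = 0.441/0.5440 = 0.8107, the fractional saturation.
v = 0.8107 × Vmax = 0.8107 × 17.7 = 14.3 μmol·min⁻¹.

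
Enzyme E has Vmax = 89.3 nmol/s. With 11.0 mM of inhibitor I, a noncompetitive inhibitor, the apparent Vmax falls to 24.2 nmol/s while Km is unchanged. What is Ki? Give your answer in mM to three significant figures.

4.09 mM

Noncompetitive: Vmax,app = Vmax/α with α = 1 + [I]/Ki.
α = Vmax/Vmax,app = 89.3/24.2 = 3.690.
Ki = [I]/(α − 1) = 11.0/2.690 = 4.09 mM.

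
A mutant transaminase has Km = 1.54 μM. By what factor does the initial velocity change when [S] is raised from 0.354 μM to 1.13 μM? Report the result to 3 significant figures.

2.26

Since Vmax cancels, v₂/v₁ = [S]₂(Km+[S]₁) / [S]₁(Km+[S]₂).
= 1.13×(1.54+0.354) / (0.354×(1.54+1.13)) = 2.140/0.9452 = 2.26.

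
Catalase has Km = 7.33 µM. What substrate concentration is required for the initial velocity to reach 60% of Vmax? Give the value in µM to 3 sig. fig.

11.0 µM

v/Vmax = [S]/(Km+[S]) = 0.6, so [S] = Km·0.6/(1 − 0.6) = 7.33 × 1.500.
[S] = 11.0 µM.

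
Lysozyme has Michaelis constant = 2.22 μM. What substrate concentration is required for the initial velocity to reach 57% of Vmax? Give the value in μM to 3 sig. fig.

v/Vmax = [S]/(Km+[S]) = 0.57, so [S] = Km·0.57/(1 − 0.57) = 2.22 × 1.326.
[S] = 2.94 μM.

2.94 μM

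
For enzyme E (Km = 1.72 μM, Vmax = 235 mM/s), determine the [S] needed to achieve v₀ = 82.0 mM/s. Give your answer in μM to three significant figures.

0.922 μM

Rearranging v = Vmax[S]/(Km+[S]) gives [S] = Km·v/(Vmax − v).
[S] = 1.72 × 82.0 / (235 − 82.0) = 141.0/153.0 = 0.922 μM.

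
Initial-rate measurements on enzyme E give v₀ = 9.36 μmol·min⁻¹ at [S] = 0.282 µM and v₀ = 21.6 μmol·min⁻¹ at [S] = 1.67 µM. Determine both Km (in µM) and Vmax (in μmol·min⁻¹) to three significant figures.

From v = Vmax[S]/(Km+[S]), each point gives Vmax = v(Km+[S])/[S].
Equating: 9.36(Km+0.282)/0.282 = 21.6(Km+1.67)/1.67.
33.19·Km + 9.36 = 12.93·Km + 21.6, so (33.19 − 12.93)·Km = 21.6 − 9.36.
Km = 12.24/20.26 = 0.604 µM; then Vmax = 9.36(0.604+0.282)/0.282 = 29.4 μmol·min⁻¹.

Km = 0.604 µM; Vmax = 29.4 μmol·min⁻¹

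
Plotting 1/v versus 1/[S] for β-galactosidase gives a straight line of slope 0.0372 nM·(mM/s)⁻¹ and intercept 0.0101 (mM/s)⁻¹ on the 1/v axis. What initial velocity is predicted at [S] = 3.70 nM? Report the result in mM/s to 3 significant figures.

The y-intercept is 1/Vmax, so Vmax = 1/0.0101 = 99.0 mM/s.
The slope is Km/Vmax, so Km = 0.0372 × 99.0 = 3.68 nM.
Then v = 99.0 × 3.70/(3.68 + 3.70) = 49.6 mM/s.

49.6 mM/s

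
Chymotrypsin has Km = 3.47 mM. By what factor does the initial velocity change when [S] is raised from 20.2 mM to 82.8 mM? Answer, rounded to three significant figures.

Since Vmax cancels, v₂/v₁ = [S]₂(Km+[S]₁) / [S]₁(Km+[S]₂).
= 82.8×(3.47+20.2) / (20.2×(3.47+82.8)) = 1960/1743 = 1.12.

1.12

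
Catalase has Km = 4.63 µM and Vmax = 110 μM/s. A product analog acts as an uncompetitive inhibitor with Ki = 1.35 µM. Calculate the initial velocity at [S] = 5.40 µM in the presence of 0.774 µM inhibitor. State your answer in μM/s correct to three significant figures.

45.3 μM/s

α = 1 + [I]/Ki = 1 + 0.774/1.35 = 1.573.
For an uncompetitive inhibitor, both parameters are divided by α, giving Vmax/α and Km/α: Km,app = 2.94 µM, Vmax,app = 69.9 μM/s.
v = Vmax,app·[S]/(Km,app + [S]) = 69.9 × 5.40/(2.94 + 5.40) = 45.3 μM/s.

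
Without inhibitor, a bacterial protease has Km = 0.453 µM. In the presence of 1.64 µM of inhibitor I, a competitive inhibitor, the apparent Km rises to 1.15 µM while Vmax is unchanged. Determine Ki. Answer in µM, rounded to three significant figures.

Competitive: Km,app = α·Km with α = 1 + [I]/Ki.
α = Km,app/Km = 1.15/0.453 = 2.539.
Ki = [I]/(α − 1) = 1.64/1.539 = 1.07 µM.

1.07 µM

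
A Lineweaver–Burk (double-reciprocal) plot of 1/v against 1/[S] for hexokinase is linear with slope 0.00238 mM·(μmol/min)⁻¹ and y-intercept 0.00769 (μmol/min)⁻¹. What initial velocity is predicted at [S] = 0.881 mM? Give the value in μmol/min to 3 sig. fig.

96.2 μmol/min

The y-intercept is 1/Vmax, so Vmax = 1/0.00769 = 130 μmol/min.
The slope is Km/Vmax, so Km = 0.00238 × 130 = 0.309 mM.
Then v = 130 × 0.881/(0.309 + 0.881) = 96.2 μmol/min.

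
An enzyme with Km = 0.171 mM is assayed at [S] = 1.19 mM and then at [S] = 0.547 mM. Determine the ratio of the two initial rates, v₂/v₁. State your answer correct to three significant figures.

0.871

The fractional saturations are [S]/(Km+[S]) = 1.19/1.361 = 0.8744 and 0.547/0.7180 = 0.7618.
v₂/v₁ is just their ratio: 0.7618/0.8744 = 0.871.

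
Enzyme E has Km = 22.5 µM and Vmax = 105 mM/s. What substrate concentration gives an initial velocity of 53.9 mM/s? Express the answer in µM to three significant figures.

23.7 µM

The required fractional saturation is v/Vmax = 53.9/105 = 0.5133.
Then [S]/(Km+[S]) = 0.5133 ⇒ [S] = 22.5 × 0.5133/(1 − 0.5133) = 23.7 µM.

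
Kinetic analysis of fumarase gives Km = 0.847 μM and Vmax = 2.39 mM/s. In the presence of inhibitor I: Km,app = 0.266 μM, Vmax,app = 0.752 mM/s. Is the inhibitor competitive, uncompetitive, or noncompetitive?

Both Km and Vmax decrease by the same factor (~3.18-fold) — characteristic of uncompetitive inhibition.

uncompetitive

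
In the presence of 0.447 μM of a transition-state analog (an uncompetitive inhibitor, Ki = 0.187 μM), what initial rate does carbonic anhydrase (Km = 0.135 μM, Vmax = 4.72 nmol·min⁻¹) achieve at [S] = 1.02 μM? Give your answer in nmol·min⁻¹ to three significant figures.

With α = 1 + [I]/Ki = 1 + 0.447/0.187 = 3.390, the uncompetitive rate law is v = (Vmax/α)·[S] / (Km/α + [S]).
v = (4.72/3.390)×1.02 / (0.135/3.390 + 1.02) = 1.420/1.060 = 1.34 nmol·min⁻¹.

1.34 nmol·min⁻¹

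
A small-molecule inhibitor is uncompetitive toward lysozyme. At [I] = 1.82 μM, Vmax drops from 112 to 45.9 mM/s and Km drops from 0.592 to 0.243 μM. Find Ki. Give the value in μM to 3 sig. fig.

Uncompetitive: Vmax,app = Vmax/α (and Km,app = Km/α) with α = 1 + [I]/Ki.
α = Vmax/Vmax,app = 112/45.9 = 2.440.
Since α = 1 + [I]/Ki, [I]/Ki = 2.440 − 1 = 1.440 and Ki = 1.82/1.440 = 1.26 μM.

1.26 μM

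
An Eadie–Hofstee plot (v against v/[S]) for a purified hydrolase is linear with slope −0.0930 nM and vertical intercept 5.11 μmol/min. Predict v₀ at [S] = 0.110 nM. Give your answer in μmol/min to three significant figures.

2.77 μmol/min

In the Eadie–Hofstee form v = Vmax − Km·(v/[S]), the slope is −Km and the intercept is Vmax, so Km = 0.0930 nM and Vmax = 5.11 μmol/min.
v = 5.11 × 0.110/(0.0930 + 0.110) = 2.77 μmol/min.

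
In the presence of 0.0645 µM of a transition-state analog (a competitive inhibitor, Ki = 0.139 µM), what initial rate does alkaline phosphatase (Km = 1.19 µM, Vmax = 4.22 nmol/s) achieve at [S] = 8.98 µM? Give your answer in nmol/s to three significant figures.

α = 1 + [I]/Ki = 1 + 0.0645/0.139 = 1.464.
For a competitive inhibitor, Vmax is unchanged and the apparent Km becomes α·Km: Km,app = 1.74 µM, Vmax,app = 4.22 nmol/s.
v = Vmax,app·[S]/(Km,app + [S]) = 4.22 × 8.98/(1.74 + 8.98) = 3.53 nmol/s.

3.53 nmol/s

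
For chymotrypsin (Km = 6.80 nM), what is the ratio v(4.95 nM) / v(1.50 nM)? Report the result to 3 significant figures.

The fractional saturations are [S]/(Km+[S]) = 1.50/8.300 = 0.1807 and 4.95/11.75 = 0.4213.
v₂/v₁ is just their ratio: 0.4213/0.1807 = 2.33.

2.33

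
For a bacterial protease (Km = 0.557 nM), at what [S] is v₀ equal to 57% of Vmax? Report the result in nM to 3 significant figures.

v/Vmax = [S]/(Km+[S]) = 0.57, so [S] = Km·0.57/(1 − 0.57) = 0.557 × 1.326.
[S] = 0.738 nM.

0.738 nM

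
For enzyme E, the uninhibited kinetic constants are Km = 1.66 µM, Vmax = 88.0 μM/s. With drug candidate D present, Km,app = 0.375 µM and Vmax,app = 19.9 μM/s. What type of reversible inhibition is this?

Both Km and Vmax decrease by the same factor (~4.43-fold) — characteristic of uncompetitive inhibition.

uncompetitive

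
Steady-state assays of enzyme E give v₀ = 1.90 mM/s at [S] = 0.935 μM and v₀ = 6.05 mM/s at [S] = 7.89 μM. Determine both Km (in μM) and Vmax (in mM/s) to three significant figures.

Km = 3.28 μM; Vmax = 8.56 mM/s

From v = Vmax[S]/(Km+[S]), each point gives Vmax = v(Km+[S])/[S].
Equating: 1.90(Km+0.935)/0.935 = 6.05(Km+7.89)/7.89.
2.032·Km + 1.90 = 0.7668·Km + 6.05, so (2.032 − 0.7668)·Km = 6.05 − 1.90.
Km = 4.150/1.265 = 3.28 μM; then Vmax = 1.90(3.28+0.935)/0.935 = 8.56 mM/s.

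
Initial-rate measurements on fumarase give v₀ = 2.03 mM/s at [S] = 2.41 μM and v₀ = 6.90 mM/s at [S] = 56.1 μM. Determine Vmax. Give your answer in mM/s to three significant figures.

In reciprocal form, 1/v = (Km/Vmax)·(1/[S]) + 1/Vmax. The two points give (1/[S], 1/v) = (0.4149, 0.4926) and (0.01783, 0.1449).
Slope = (0.4926 − 0.1449)/(0.4149 − 0.01783) = 0.8755; intercept = 0.4926 − 0.8755×0.4149 = 0.1293.
Vmax = 1/intercept = 7.73 mM/s; Km = slope × Vmax = 0.8755 × 7.73 = 6.77 μM.

7.73 mM/s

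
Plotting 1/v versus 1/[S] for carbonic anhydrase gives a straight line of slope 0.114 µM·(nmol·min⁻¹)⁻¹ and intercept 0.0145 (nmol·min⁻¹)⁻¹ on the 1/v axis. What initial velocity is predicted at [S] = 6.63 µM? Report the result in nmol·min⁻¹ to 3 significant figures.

The y-intercept is 1/Vmax, so Vmax = 1/0.0145 = 69.0 nmol·min⁻¹.
The slope is Km/Vmax, so Km = 0.114 × 69.0 = 7.86 µM.
Then v = 69.0 × 6.63/(7.86 + 6.63) = 31.6 nmol·min⁻¹.

31.6 nmol·min⁻¹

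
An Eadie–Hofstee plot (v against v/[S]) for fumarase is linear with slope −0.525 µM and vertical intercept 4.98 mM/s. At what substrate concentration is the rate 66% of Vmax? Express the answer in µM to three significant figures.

The Eadie–Hofstee slope gives Km = 0.525 µM (slope = −Km).
v/Vmax = [S]/(Km+[S]) = 0.66 ⇒ [S] = Km·0.66/(1−0.66) = 0.525 × 1.941 = 1.02 µM.

1.02 µM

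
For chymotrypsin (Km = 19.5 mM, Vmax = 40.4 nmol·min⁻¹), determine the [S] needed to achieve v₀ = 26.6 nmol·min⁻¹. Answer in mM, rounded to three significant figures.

Rearranging v = Vmax[S]/(Km+[S]) gives [S] = Km·v/(Vmax − v).
[S] = 19.5 × 26.6 / (40.4 − 26.6) = 518.7/13.80 = 37.6 mM.

37.6 mM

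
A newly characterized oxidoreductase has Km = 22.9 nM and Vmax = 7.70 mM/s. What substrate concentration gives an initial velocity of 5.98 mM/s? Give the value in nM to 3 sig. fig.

79.6 nM

The required fractional saturation is v/Vmax = 5.98/7.70 = 0.7766.
Then [S]/(Km+[S]) = 0.7766 ⇒ [S] = 22.9 × 0.7766/(1 − 0.7766) = 79.6 nM.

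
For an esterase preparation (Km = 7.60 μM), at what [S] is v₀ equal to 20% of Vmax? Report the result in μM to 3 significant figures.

1.90 μM

v/Vmax = [S]/(Km+[S]) = 0.2, so [S] = Km·0.2/(1 − 0.2) = 7.60 × 0.2500.
[S] = 1.90 μM.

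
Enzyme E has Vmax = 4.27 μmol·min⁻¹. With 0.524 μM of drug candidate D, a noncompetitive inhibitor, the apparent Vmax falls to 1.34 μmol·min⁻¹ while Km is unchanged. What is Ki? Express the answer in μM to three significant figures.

0.240 μM

Noncompetitive: Vmax,app = Vmax/α with α = 1 + [I]/Ki.
α = Vmax/Vmax,app = 4.27/1.34 = 3.187.
Ki = [I]/(α − 1) = 0.524/2.187 = 0.240 μM.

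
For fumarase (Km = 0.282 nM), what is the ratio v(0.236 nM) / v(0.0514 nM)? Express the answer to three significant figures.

2.96

The fractional saturations are [S]/(Km+[S]) = 0.0514/0.3334 = 0.1542 and 0.236/0.5180 = 0.4556.
v₂/v₁ is just their ratio: 0.4556/0.1542 = 2.96.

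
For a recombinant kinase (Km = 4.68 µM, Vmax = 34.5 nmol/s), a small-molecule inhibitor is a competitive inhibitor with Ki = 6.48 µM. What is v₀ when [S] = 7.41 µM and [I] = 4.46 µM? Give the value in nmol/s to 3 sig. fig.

With α = 1 + [I]/Ki = 1 + 4.46/6.48 = 1.688, the competitive rate law is v = Vmax[S] / (αKm + [S]).
v = 34.5×7.41 / (1.688×4.68 + 7.41) = 255.6/15.31 = 16.7 nmol/s.

16.7 nmol/s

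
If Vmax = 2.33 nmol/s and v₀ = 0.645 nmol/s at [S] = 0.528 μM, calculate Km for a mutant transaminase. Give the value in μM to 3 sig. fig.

1.38 μM

v/Vmax = 0.645/2.33 = 0.2768 = [S]/(Km+[S]).
So Km + [S] = [S]/0.2768 = 1.907 μM, giving Km = 1.907 − 0.528 = 1.38 μM.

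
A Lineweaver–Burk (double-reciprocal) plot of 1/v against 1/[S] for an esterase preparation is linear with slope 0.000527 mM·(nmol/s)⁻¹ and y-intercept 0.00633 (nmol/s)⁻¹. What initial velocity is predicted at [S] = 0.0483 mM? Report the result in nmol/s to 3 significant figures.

58.0 nmol/s

The y-intercept is 1/Vmax, so Vmax = 1/0.00633 = 158 nmol/s.
The slope is Km/Vmax, so Km = 0.000527 × 158 = 0.0833 mM.
Then v = 158 × 0.0483/(0.0833 + 0.0483) = 58.0 nmol/s.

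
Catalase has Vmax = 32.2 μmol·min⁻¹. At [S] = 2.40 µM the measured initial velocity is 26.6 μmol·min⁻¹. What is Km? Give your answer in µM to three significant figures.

0.505 µM

v/Vmax = 26.6/32.2 = 0.8261 = [S]/(Km+[S]).
So Km + [S] = [S]/0.8261 = 2.905 µM, giving Km = 2.905 − 2.40 = 0.505 µM.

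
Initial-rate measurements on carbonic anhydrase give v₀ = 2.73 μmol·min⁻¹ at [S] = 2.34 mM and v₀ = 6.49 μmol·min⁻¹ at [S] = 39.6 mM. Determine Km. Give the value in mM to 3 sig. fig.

From v = Vmax[S]/(Km+[S]), each point gives Vmax = v(Km+[S])/[S].
Equating: 2.73(Km+2.34)/2.34 = 6.49(Km+39.6)/39.6.
1.167·Km + 2.73 = 0.1639·Km + 6.49, so (1.167 − 0.1639)·Km = 6.49 − 2.73.
Km = 3.760/1.003 = 3.75 mM; then Vmax = 2.73(3.75+2.34)/2.34 = 7.10 μmol·min⁻¹.

3.75 mM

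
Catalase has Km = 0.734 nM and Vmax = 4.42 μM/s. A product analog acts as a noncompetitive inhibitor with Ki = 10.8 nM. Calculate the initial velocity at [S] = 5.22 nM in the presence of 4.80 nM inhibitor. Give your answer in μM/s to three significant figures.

α = 1 + [I]/Ki = 1 + 4.80/10.8 = 1.444.
For a noncompetitive inhibitor, Vmax is reduced to Vmax/α while Km is unchanged: Km,app = 0.734 nM, Vmax,app = 3.06 μM/s.
v = Vmax,app·[S]/(Km,app + [S]) = 3.06 × 5.22/(0.734 + 5.22) = 2.68 μM/s.

2.68 μM/s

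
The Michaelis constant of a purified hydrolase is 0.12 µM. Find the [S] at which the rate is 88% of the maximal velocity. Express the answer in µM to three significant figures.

0.880 µM

v/Vmax = [S]/(Km+[S]) = 0.88, so [S] = Km·0.88/(1 − 0.88) = 0.12 × 7.333.
[S] = 0.880 µM.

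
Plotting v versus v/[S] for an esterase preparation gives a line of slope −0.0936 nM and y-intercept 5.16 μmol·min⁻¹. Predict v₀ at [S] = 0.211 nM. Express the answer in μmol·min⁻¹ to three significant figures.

3.57 μmol·min⁻¹

In the Eadie–Hofstee form v = Vmax − Km·(v/[S]), the slope is −Km and the intercept is Vmax, so Km = 0.0936 nM and Vmax = 5.16 μmol·min⁻¹.
v = 5.16 × 0.211/(0.0936 + 0.211) = 3.57 μmol·min⁻¹.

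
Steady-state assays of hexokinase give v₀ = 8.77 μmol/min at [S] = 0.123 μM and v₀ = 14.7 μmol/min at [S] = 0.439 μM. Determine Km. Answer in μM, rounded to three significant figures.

From v = Vmax[S]/(Km+[S]), each point gives Vmax = v(Km+[S])/[S].
Equating: 8.77(Km+0.123)/0.123 = 14.7(Km+0.439)/0.439.
71.30·Km + 8.77 = 33.49·Km + 14.7, so (71.30 − 33.49)·Km = 14.7 − 8.77.
Km = 5.930/37.82 = 0.157 μM; then Vmax = 8.77(0.157+0.123)/0.123 = 20.0 μmol/min.

0.157 μM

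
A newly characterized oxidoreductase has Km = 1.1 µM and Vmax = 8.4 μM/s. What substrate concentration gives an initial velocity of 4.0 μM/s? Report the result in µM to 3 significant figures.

The required fractional saturation is v/Vmax = 4.0/8.4 = 0.4762.
Then [S]/(Km+[S]) = 0.4762 ⇒ [S] = 1.1 × 0.4762/(1 − 0.4762) = 1.00 µM.

1.00 µM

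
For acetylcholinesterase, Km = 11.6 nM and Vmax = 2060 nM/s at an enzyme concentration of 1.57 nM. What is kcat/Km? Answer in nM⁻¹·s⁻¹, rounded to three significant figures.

kcat = Vmax/[E]total = 2060/1.57 = 1310 s⁻¹.
kcat/Km = 1310/11.6 = 113 nM⁻¹·s⁻¹.

113 nM⁻¹·s⁻¹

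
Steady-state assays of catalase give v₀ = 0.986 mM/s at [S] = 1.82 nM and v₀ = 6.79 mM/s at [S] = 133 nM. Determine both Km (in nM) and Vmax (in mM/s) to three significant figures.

Km = 11.8 nM; Vmax = 7.39 mM/s

In reciprocal form, 1/v = (Km/Vmax)·(1/[S]) + 1/Vmax. The two points give (1/[S], 1/v) = (0.5495, 1.014) and (0.007519, 0.1473).
Slope = (1.014 − 0.1473)/(0.5495 − 0.007519) = 1.600; intercept = 1.014 − 1.600×0.5495 = 0.1352.
Vmax = 1/intercept = 7.39 mM/s; Km = slope × Vmax = 1.600 × 7.39 = 11.8 nM.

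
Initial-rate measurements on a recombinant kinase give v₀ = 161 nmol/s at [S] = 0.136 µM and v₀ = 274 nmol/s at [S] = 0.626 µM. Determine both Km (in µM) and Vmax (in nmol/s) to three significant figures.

Km = 0.151 µM; Vmax = 340 nmol/s

In reciprocal form, 1/v = (Km/Vmax)·(1/[S]) + 1/Vmax. The two points give (1/[S], 1/v) = (7.353, 0.006211) and (1.597, 0.003650).
Slope = (0.006211 − 0.003650)/(7.353 − 1.597) = 0.0004451; intercept = 0.006211 − 0.0004451×7.353 = 0.002939.
Vmax = 1/intercept = 340 nmol/s; Km = slope × Vmax = 0.0004451 × 340 = 0.151 µM.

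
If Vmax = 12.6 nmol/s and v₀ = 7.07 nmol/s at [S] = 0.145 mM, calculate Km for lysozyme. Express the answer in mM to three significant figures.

v/Vmax = 7.07/12.6 = 0.5611 = [S]/(Km+[S]).
So Km + [S] = [S]/0.5611 = 0.2584 mM, giving Km = 0.2584 − 0.145 = 0.113 mM.

0.113 mM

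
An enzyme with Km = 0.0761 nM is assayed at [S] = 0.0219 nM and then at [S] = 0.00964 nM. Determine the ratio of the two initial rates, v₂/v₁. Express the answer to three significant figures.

Since Vmax cancels, v₂/v₁ = [S]₂(Km+[S]₁) / [S]₁(Km+[S]₂).
= 0.00964×(0.0761+0.0219) / (0.0219×(0.0761+0.00964)) = 0.0009447/0.001878 = 0.503.

0.503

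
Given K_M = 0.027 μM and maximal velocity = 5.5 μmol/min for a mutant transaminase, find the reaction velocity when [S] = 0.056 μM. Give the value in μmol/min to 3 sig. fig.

[S]/(Km+[S]) = 0.056/0.08300 = 0.6747, the fractional saturation.
v = 0.6747 × Vmax = 0.6747 × 5.5 = 3.71 μmol/min.

3.71 μmol/min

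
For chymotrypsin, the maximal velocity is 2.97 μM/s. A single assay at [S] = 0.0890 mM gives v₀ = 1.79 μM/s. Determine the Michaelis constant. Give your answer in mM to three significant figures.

v/Vmax = 1.79/2.97 = 0.6027 = [S]/(Km+[S]).
So Km + [S] = [S]/0.6027 = 0.1477 mM, giving Km = 0.1477 − 0.0890 = 0.0587 mM.

0.0587 mM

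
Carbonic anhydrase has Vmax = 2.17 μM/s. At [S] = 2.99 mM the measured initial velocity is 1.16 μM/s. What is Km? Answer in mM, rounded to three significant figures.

v/Vmax = 1.16/2.17 = 0.5346 = [S]/(Km+[S]).
So Km + [S] = [S]/0.5346 = 5.593 mM, giving Km = 5.593 − 2.99 = 2.60 mM.

2.60 mM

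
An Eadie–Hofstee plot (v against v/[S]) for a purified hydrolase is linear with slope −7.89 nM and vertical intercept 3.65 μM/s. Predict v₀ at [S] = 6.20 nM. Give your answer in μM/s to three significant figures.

1.61 μM/s

In the Eadie–Hofstee form v = Vmax − Km·(v/[S]), the slope is −Km and the intercept is Vmax, so Km = 7.89 nM and Vmax = 3.65 μM/s.
v = 3.65 × 6.20/(7.89 + 6.20) = 1.61 μM/s.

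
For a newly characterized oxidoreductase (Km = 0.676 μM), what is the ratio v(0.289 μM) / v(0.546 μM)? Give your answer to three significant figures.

The fractional saturations are [S]/(Km+[S]) = 0.546/1.222 = 0.4468 and 0.289/0.9650 = 0.2995.
v₂/v₁ is just their ratio: 0.2995/0.4468 = 0.670.

0.670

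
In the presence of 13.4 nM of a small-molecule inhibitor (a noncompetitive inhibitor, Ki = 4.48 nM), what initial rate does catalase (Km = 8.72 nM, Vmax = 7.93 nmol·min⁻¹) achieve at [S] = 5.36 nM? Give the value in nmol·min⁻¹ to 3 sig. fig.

With α = 1 + [I]/Ki = 1 + 13.4/4.48 = 3.991, the noncompetitive rate law is v = (Vmax/α)·[S] / (Km + [S]).
v = (7.93/3.991)×5.36 / (8.72 + 5.36) = 10.65/14.08 = 0.756 nmol·min⁻¹.

0.756 nmol·min⁻¹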